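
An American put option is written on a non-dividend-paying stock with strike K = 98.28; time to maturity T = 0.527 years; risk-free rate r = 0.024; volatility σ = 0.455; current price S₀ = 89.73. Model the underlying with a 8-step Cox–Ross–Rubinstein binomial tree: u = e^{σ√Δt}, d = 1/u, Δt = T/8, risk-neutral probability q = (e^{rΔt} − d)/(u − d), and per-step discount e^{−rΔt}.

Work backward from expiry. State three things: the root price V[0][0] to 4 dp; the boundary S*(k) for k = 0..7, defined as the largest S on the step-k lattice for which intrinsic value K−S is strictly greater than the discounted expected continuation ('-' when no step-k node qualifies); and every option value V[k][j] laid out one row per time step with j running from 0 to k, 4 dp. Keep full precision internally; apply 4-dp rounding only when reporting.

price = 16.7497
boundary = - - - - 56.2430 63.2100 71.0400 79.8400
tree:
16.7497
22.1340 10.9158
28.3664 15.3903 6.0577
35.1518 21.0385 9.2632 2.5716
42.0370 27.7370 13.7812 4.3520 0.6328
48.2361 35.0700 19.8080 7.2347 1.2132 0.0000
53.7519 42.0370 27.2400 11.7444 2.3260 0.0000 0.0000
58.6598 48.2361 35.0700 18.4400 4.4595 0.0000 0.0000 0.0000
63.0267 53.7519 42.0370 27.2400 8.5500 0.0000 0.0000 0.0000 0.0000

params: Δt=0.06588 u=1.12387 d=0.88978 q=0.47760 e^(-rΔt)=0.99842
t_8 payoffs: 63.0267 53.7519 42.0370 27.2400 8.5500 0.0000 0.0000 0.0000 0.0000
t_7: node(7,0) S=39.6202 payoff=58.6598 vs cont=58.5045 → 58.6598 [stop]  node(7,1) S=50.0439 payoff=48.2361 vs cont=48.0808 → 48.2361 [stop]  node(7,2) S=63.2100 payoff=35.0700 vs cont=34.9147 → 35.0700 [stop]  node(7,3) S=79.8400 payoff=18.4400 vs cont=18.2848 → 18.4400 [stop]  node(7,4) S=100.8451 payoff=0.0000 vs cont=4.4595 → 4.4595 [wait]  node(7,5) S=127.3766 payoff=0.0000 vs cont=0.0000 → 0.0000 [wait]  node(7,6) S=160.8882 payoff=0.0000 vs cont=0.0000 → 0.0000 [wait]  node(7,7) S=203.2164 payoff=0.0000 vs cont=0.0000 → 0.0000 [wait]  ⇒ S*(7)=79.8400
t_6: node(6,0) S=44.5281 payoff=53.7519 vs cont=53.5967 → 53.7519 [stop]  node(6,1) S=56.2430 payoff=42.0370 vs cont=41.8817 → 42.0370 [stop]  node(6,2) S=71.0400 payoff=27.2400 vs cont=27.0847 → 27.2400 [stop]  node(6,3) S=89.7300 payoff=8.5500 vs cont=11.7444 → 11.7444 [wait]  node(6,4) S=113.3371 payoff=0.0000 vs cont=2.3260 → 2.3260 [wait]  node(6,5) S=143.1551 payoff=0.0000 vs cont=0.0000 → 0.0000 [wait]  node(6,6) S=180.8179 payoff=0.0000 vs cont=0.0000 → 0.0000 [wait]  ⇒ S*(6)=71.0400
t_5: node(5,0) S=50.0439 payoff=48.2361 vs cont=48.0808 → 48.2361 [stop]  node(5,1) S=63.2100 payoff=35.0700 vs cont=34.9147 → 35.0700 [stop]  node(5,2) S=79.8400 payoff=18.4400 vs cont=19.8080 → 19.8080 [wait]  node(5,3) S=100.8451 payoff=0.0000 vs cont=7.2347 → 7.2347 [wait]  node(5,4) S=127.3766 payoff=0.0000 vs cont=1.2132 → 1.2132 [wait]  node(5,5) S=160.8882 payoff=0.0000 vs cont=0.0000 → 0.0000 [wait]  ⇒ S*(5)=63.2100
t_4: node(4,0) S=56.2430 payoff=42.0370 vs cont=41.8817 → 42.0370 [stop]  node(4,1) S=71.0400 payoff=27.2400 vs cont=27.7370 → 27.7370 [wait]  node(4,2) S=89.7300 payoff=8.5500 vs cont=13.7812 → 13.7812 [wait]  node(4,3) S=113.3371 payoff=0.0000 vs cont=4.3520 → 4.3520 [wait]  node(4,4) S=143.1551 payoff=0.0000 vs cont=0.6328 → 0.6328 [wait]  ⇒ S*(4)=56.2430
t_3: node(3,0) S=63.2100 payoff=35.0700 vs cont=35.1518 → 35.1518 [wait]  node(3,1) S=79.8400 payoff=18.4400 vs cont=21.0385 → 21.0385 [wait]  node(3,2) S=100.8451 payoff=0.0000 vs cont=9.2632 → 9.2632 [wait]  node(3,3) S=127.3766 payoff=0.0000 vs cont=2.5716 → 2.5716 [wait]  ⇒ S*(3)=-
t_2: node(2,0) S=71.0400 payoff=27.2400 vs cont=28.3664 → 28.3664 [wait]  node(2,1) S=89.7300 payoff=8.5500 vs cont=15.3903 → 15.3903 [wait]  node(2,2) S=113.3371 payoff=0.0000 vs cont=6.0577 → 6.0577 [wait]  ⇒ S*(2)=-
t_1: node(1,0) S=79.8400 payoff=18.4400 vs cont=22.1340 → 22.1340 [wait]  node(1,1) S=100.8451 payoff=0.0000 vs cont=10.9158 → 10.9158 [wait]  ⇒ S*(1)=-
t_0: node(0,0) S=89.7300 payoff=8.5500 vs cont=16.7497 → 16.7497 [wait]  ⇒ S*(0)=-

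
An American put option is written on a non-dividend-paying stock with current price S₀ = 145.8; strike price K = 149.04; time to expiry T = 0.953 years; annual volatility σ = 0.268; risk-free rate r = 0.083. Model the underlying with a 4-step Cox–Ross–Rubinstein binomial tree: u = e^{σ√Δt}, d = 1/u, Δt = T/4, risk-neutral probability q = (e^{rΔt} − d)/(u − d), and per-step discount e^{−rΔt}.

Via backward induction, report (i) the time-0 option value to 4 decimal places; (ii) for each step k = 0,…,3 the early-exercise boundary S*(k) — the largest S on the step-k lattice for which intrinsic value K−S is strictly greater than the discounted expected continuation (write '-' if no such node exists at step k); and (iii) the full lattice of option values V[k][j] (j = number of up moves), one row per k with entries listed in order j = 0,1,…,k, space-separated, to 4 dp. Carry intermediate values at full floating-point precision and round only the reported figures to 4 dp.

price = 12.4347
boundary = - - 112.2367 127.9223
tree:
12.4347
21.9212 4.9225
36.8033 10.2250 0.6491
50.5656 21.1177 1.4502 0.0000
62.6404 36.8033 3.2400 0.0000 0.0000

params: Δt=0.23825 u=1.13975 d=0.87738 q=0.54346 e^(-rΔt)=0.98042
t_4 payoffs: 62.6404 36.8033 3.2400 0.0000 0.0000
t_3: node(3,0) S=98.4744 payoff=50.5656 vs cont=47.6473 → 50.5656 [stop]  node(3,1) S=127.9223 payoff=21.1177 vs cont=18.1995 → 21.1177 [stop]  node(3,2) S=166.1762 payoff=0.0000 vs cont=1.4502 → 1.4502 [wait]  node(3,3) S=215.8697 payoff=0.0000 vs cont=0.0000 → 0.0000 [wait]  ⇒ S*(3)=127.9223
t_2: node(2,0) S=112.2367 payoff=36.8033 vs cont=33.8851 → 36.8033 [stop]  node(2,1) S=145.8000 payoff=3.2400 vs cont=10.2250 → 10.2250 [wait]  node(2,2) S=189.4002 payoff=0.0000 vs cont=0.6491 → 0.6491 [wait]  ⇒ S*(2)=112.2367
t_1: node(1,0) S=127.9223 payoff=21.1177 vs cont=21.9212 → 21.9212 [wait]  node(1,1) S=166.1762 payoff=0.0000 vs cont=4.9225 → 4.9225 [wait]  ⇒ S*(1)=-
t_0: node(0,0) S=145.8000 payoff=3.2400 vs cont=12.4347 → 12.4347 [wait]  ⇒ S*(0)=-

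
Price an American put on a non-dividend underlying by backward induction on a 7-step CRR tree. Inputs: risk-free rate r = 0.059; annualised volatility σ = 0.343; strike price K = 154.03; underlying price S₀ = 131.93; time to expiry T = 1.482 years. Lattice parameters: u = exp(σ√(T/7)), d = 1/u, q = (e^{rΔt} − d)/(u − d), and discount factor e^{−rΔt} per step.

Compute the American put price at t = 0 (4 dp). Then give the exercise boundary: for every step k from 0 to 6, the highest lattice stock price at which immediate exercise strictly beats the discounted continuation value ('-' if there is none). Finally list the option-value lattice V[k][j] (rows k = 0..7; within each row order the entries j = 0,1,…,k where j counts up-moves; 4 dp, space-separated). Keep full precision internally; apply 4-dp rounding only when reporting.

Δt=0.21171  u=1.17096  d=0.85400  q=0.50028  discount=0.98759
step 7 (expiry): payoffs max(K−S,0) = 110.3228 94.1011 71.8589 41.3616 0.0000 0.0000 0.0000 0.0000
step 6: (k=6,j=0): S=51.1793, (K−S)⁺=102.8507, hold=100.9386 ⇒ V=102.8507 exercise | (k=6,j=1): S=70.1742, (K−S)⁺=83.8558, hold=81.9437 ⇒ V=83.8558 exercise | (k=6,j=2): S=96.2189, (K−S)⁺=57.8111, hold=55.8990 ⇒ V=57.8111 exercise | (k=6,j=3): S=131.9300, (K−S)⁺=22.1000, hold=20.4125 ⇒ V=22.1000 exercise | (k=6,j=4): S=180.8950, (K−S)⁺=0.0000, hold=0.0000 ⇒ V=0.0000 continue | (k=6,j=5): S=248.0330, (K−S)⁺=0.0000, hold=0.0000 ⇒ V=0.0000 continue | (k=6,j=6): S=340.0889, (K−S)⁺=0.0000, hold=0.0000 ⇒ V=0.0000 continue  boundary S*=131.9300
step 5: (k=5,j=0): S=59.9289, (K−S)⁺=94.1011, hold=92.1891 ⇒ V=94.1011 exercise | (k=5,j=1): S=82.1711, (K−S)⁺=71.8589, hold=69.9469 ⇒ V=71.8589 exercise | (k=5,j=2): S=112.6684, (K−S)⁺=41.3616, hold=39.4496 ⇒ V=41.3616 exercise | (k=5,j=3): S=154.4845, (K−S)⁺=0.0000, hold=10.9067 ⇒ V=10.9067 continue | (k=5,j=4): S=211.8205, (K−S)⁺=0.0000, hold=0.0000 ⇒ V=0.0000 continue | (k=5,j=5): S=290.4364, (K−S)⁺=0.0000, hold=0.0000 ⇒ V=0.0000 continue  boundary S*=112.6684
step 4: (k=4,j=0): S=70.1742, (K−S)⁺=83.8558, hold=81.9437 ⇒ V=83.8558 exercise | (k=4,j=1): S=96.2189, (K−S)⁺=57.8111, hold=55.8990 ⇒ V=57.8111 exercise | (k=4,j=2): S=131.9300, (K−S)⁺=22.1000, hold=25.8012 ⇒ V=25.8012 continue | (k=4,j=3): S=180.8950, (K−S)⁺=0.0000, hold=5.3826 ⇒ V=5.3826 continue | (k=4,j=4): S=248.0330, (K−S)⁺=0.0000, hold=0.0000 ⇒ V=0.0000 continue  boundary S*=96.2189
step 3: (k=3,j=0): S=82.1711, (K−S)⁺=71.8589, hold=69.9469 ⇒ V=71.8589 exercise | (k=3,j=1): S=112.6684, (K−S)⁺=41.3616, hold=41.2782 ⇒ V=41.3616 exercise | (k=3,j=2): S=154.4845, (K−S)⁺=0.0000, hold=15.3927 ⇒ V=15.3927 continue | (k=3,j=3): S=211.8205, (K−S)⁺=0.0000, hold=2.6564 ⇒ V=2.6564 continue  boundary S*=112.6684
step 2: (k=2,j=0): S=96.2189, (K−S)⁺=57.8111, hold=55.8990 ⇒ V=57.8111 exercise | (k=2,j=1): S=131.9300, (K−S)⁺=22.1000, hold=28.0176 ⇒ V=28.0176 continue | (k=2,j=2): S=180.8950, (K−S)⁺=0.0000, hold=8.9089 ⇒ V=8.9089 continue  boundary S*=96.2189
step 1: (k=1,j=0): S=112.6684, (K−S)⁺=41.3616, hold=42.3733 ⇒ V=42.3733 continue | (k=1,j=1): S=154.4845, (K−S)⁺=0.0000, hold=18.2287 ⇒ V=18.2287 continue  boundary S*=-
step 0: (k=0,j=0): S=131.9300, (K−S)⁺=22.1000, hold=29.9181 ⇒ V=29.9181 continue  boundary S*=-

price = 29.9181
boundary = - - 96.2189 112.6684 96.2189 112.6684 131.9300
tree:
29.9181
42.3733 18.2287
57.8111 28.0176 8.9089
71.8589 41.3616 15.3927 2.6564
83.8558 57.8111 25.8012 5.3826 0.0000
94.1011 71.8589 41.3616 10.9067 0.0000 0.0000
102.8507 83.8558 57.8111 22.1000 0.0000 0.0000 0.0000
110.3228 94.1011 71.8589 41.3616 0.0000 0.0000 0.0000 0.0000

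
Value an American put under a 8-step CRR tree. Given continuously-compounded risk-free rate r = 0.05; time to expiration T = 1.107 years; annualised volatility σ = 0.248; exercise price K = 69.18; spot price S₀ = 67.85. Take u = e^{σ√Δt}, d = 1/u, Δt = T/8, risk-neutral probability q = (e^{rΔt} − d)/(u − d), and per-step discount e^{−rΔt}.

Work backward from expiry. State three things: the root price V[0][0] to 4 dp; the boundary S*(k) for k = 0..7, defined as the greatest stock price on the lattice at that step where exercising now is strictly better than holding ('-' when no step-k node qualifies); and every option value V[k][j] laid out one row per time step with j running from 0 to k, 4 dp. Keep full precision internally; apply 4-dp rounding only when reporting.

price = 6.2548
boundary = - - - 51.4464 56.4183 51.4464 56.4183 61.8707
tree:
6.2548
9.1608 3.5973
12.9848 5.6763 1.6843
17.7336 8.6795 2.9193 0.5418
22.2673 12.7617 4.9449 1.0476 0.0719
26.4016 17.7336 8.1209 2.0149 0.1490 0.0000
30.1714 22.2673 12.7617 3.8517 0.3092 0.0000 0.0000
33.6091 26.4016 17.7336 7.3093 0.6412 0.0000 0.0000 0.0000
36.7438 30.1714 22.2673 12.7617 1.3300 0.0000 0.0000 0.0000 0.0000

Δt=0.13837, u=1.09664, d=0.91187, q=0.51453, disc=e^(-rΔt)=0.99311
k=8 terminal: V=max(K-S,0) → 36.7438 30.1714 22.2673 12.7617 1.3300 0.0000 0.0000 0.0000 0.0000
k=7: j=0 S=35.5709 intr=33.6091 cont=33.1321 V=33.6091[EX]; j=1 S=42.7784 intr=26.4016 cont=25.9246 V=26.4016[EX]; j=2 S=51.4464 intr=17.7336 cont=17.2566 V=17.7336[EX]; j=3 S=61.8707 intr=7.3093 cont=6.8323 V=7.3093[EX]; j=4 S=74.4072 intr=0.0000 cont=0.6412 V=0.6412[hold]; j=5 S=89.4839 intr=0.0000 cont=0.0000 V=0.0000[hold]; j=6 S=107.6155 intr=0.0000 cont=0.0000 V=0.0000[hold]; j=7 S=129.4210 intr=0.0000 cont=0.0000 V=0.0000[hold]  S*(7)=61.8707
k=6: j=0 S=39.0086 intr=30.1714 cont=29.6944 V=30.1714[EX]; j=1 S=46.9127 intr=22.2673 cont=21.7904 V=22.2673[EX]; j=2 S=56.4183 intr=12.7617 cont=12.2847 V=12.7617[EX]; j=3 S=67.8500 intr=1.3300 cont=3.8517 V=3.8517[hold]; j=4 S=81.5981 intr=0.0000 cont=0.3092 V=0.3092[hold]; j=5 S=98.1318 intr=0.0000 cont=0.0000 V=0.0000[hold]; j=6 S=118.0157 intr=0.0000 cont=0.0000 V=0.0000[hold]  S*(6)=56.4183
k=5: j=0 S=42.7784 intr=26.4016 cont=25.9246 V=26.4016[EX]; j=1 S=51.4464 intr=17.7336 cont=17.2566 V=17.7336[EX]; j=2 S=61.8707 intr=7.3093 cont=8.1209 V=8.1209[hold]; j=3 S=74.4072 intr=0.0000 cont=2.0149 V=2.0149[hold]; j=4 S=89.4839 intr=0.0000 cont=0.1490 V=0.1490[hold]; j=5 S=107.6155 intr=0.0000 cont=0.0000 V=0.0000[hold]  S*(5)=51.4464
k=4: j=0 S=46.9127 intr=22.2673 cont=21.7904 V=22.2673[EX]; j=1 S=56.4183 intr=12.7617 cont=12.6994 V=12.7617[EX]; j=2 S=67.8500 intr=1.3300 cont=4.9449 V=4.9449[hold]; j=3 S=81.5981 intr=0.0000 cont=1.0476 V=1.0476[hold]; j=4 S=98.1318 intr=0.0000 cont=0.0719 V=0.0719[hold]  S*(4)=56.4183
k=3: j=0 S=51.4464 intr=17.7336 cont=17.2566 V=17.7336[EX]; j=1 S=61.8707 intr=7.3093 cont=8.6795 V=8.6795[hold]; j=2 S=74.4072 intr=0.0000 cont=2.9193 V=2.9193[hold]; j=3 S=89.4839 intr=0.0000 cont=0.5418 V=0.5418[hold]  S*(3)=51.4464
k=2: j=0 S=56.4183 intr=12.7617 cont=12.9848 V=12.9848[hold]; j=1 S=67.8500 intr=1.3300 cont=5.6763 V=5.6763[hold]; j=2 S=81.5981 intr=0.0000 cont=1.6843 V=1.6843[hold]  S*(2)=-
k=1: j=0 S=61.8707 intr=7.3093 cont=9.1608 V=9.1608[hold]; j=1 S=74.4072 intr=0.0000 cont=3.5973 V=3.5973[hold]  S*(1)=-
k=0: j=0 S=67.8500 intr=1.3300 cont=6.2548 V=6.2548[hold]  S*(0)=-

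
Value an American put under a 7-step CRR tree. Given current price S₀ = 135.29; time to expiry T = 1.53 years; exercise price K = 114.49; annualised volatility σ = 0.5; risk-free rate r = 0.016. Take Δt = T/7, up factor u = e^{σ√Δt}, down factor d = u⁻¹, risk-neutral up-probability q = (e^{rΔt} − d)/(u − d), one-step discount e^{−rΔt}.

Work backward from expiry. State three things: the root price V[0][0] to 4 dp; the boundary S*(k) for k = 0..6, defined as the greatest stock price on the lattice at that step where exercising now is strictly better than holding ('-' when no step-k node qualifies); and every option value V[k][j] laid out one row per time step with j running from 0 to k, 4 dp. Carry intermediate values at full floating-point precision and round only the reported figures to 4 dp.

params: Δt=0.21857 u=1.26334 d=0.79155 q=0.44925 e^(-rΔt)=0.99651
t_7 payoffs: 88.1493 72.4496 47.3925 7.4008 0.0000 0.0000 0.0000 0.0000
t_6: node(6,0) S=33.2772 payoff=81.2128 vs cont=80.8131 → 81.2128 [stop]  node(6,1) S=53.1112 payoff=61.3788 vs cont=60.9791 → 61.3788 [stop]  node(6,2) S=84.7668 payoff=29.7232 vs cont=29.3235 → 29.7232 [stop]  node(6,3) S=135.2900 payoff=0.0000 vs cont=4.0617 → 4.0617 [wait]  node(6,4) S=215.9262 payoff=0.0000 vs cont=0.0000 → 0.0000 [wait]  node(6,5) S=344.6237 payoff=0.0000 vs cont=0.0000 → 0.0000 [wait]  node(6,6) S=550.0281 payoff=0.0000 vs cont=0.0000 → 0.0000 [wait]  ⇒ S*(6)=84.7668
t_5: node(5,0) S=42.0404 payoff=72.4496 vs cont=72.0500 → 72.4496 [stop]  node(5,1) S=67.0975 payoff=47.3925 vs cont=46.9928 → 47.3925 [stop]  node(5,2) S=107.0892 payoff=7.4008 vs cont=18.1312 → 18.1312 [wait]  node(5,3) S=170.9171 payoff=0.0000 vs cont=2.2292 → 2.2292 [wait]  node(5,4) S=272.7880 payoff=0.0000 vs cont=0.0000 → 0.0000 [wait]  node(5,5) S=435.3765 payoff=0.0000 vs cont=0.0000 → 0.0000 [wait]  ⇒ S*(5)=67.0975
t_4: node(4,0) S=53.1112 payoff=61.3788 vs cont=60.9791 → 61.3788 [stop]  node(4,1) S=84.7668 payoff=29.7232 vs cont=34.1273 → 34.1273 [wait]  node(4,2) S=135.2900 payoff=0.0000 vs cont=10.9489 → 10.9489 [wait]  node(4,3) S=215.9262 payoff=0.0000 vs cont=1.2234 → 1.2234 [wait]  node(4,4) S=344.6237 payoff=0.0000 vs cont=0.0000 → 0.0000 [wait]  ⇒ S*(4)=53.1112
t_3: node(3,0) S=67.0975 payoff=47.3925 vs cont=48.9645 → 48.9645 [wait]  node(3,1) S=107.0892 payoff=7.4008 vs cont=23.6316 → 23.6316 [wait]  node(3,2) S=170.9171 payoff=0.0000 vs cont=6.5567 → 6.5567 [wait]  node(3,3) S=272.7880 payoff=0.0000 vs cont=0.6715 → 0.6715 [wait]  ⇒ S*(3)=-
t_2: node(2,0) S=84.7668 payoff=29.7232 vs cont=37.4525 → 37.4525 [wait]  node(2,1) S=135.2900 payoff=0.0000 vs cont=15.9050 → 15.9050 [wait]  node(2,2) S=215.9262 payoff=0.0000 vs cont=3.8991 → 3.8991 [wait]  ⇒ S*(2)=-
t_1: node(1,0) S=107.0892 payoff=7.4008 vs cont=27.6753 → 27.6753 [wait]  node(1,1) S=170.9171 payoff=0.0000 vs cont=10.4746 → 10.4746 [wait]  ⇒ S*(1)=-
t_0: node(0,0) S=135.2900 payoff=0.0000 vs cont=19.8783 → 19.8783 [wait]  ⇒ S*(0)=-

price = 19.8783
boundary = - - - - 53.1112 67.0975 84.7668
tree:
19.8783
27.6753 10.4746
37.4525 15.9050 3.8991
48.9645 23.6316 6.5567 0.6715
61.3788 34.1273 10.9489 1.2234 0.0000
72.4496 47.3925 18.1312 2.2292 0.0000 0.0000
81.2128 61.3788 29.7232 4.0617 0.0000 0.0000 0.0000
88.1493 72.4496 47.3925 7.4008 0.0000 0.0000 0.0000 0.0000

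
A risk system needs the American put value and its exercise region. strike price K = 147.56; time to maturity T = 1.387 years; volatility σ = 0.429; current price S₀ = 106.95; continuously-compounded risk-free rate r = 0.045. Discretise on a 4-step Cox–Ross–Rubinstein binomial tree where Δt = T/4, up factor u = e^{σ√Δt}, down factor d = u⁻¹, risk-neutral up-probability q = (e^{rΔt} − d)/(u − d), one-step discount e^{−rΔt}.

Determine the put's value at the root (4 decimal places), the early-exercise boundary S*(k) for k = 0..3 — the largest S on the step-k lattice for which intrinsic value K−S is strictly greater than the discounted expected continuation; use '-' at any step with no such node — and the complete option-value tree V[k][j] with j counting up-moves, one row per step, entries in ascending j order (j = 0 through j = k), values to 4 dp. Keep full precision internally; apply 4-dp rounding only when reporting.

price = 46.6575
boundary = - 83.0749 64.5296 83.0749
tree:
46.6575
64.4851 27.9580
83.0304 43.5766 11.1414
97.4357 64.4851 21.2710 0.0000
108.6253 83.0304 40.6100 0.0000 0.0000

Δt=0.34675, u=1.28739, d=0.77676, q=0.46798, disc=e^(-rΔt)=0.98452
k=4 terminal: V=max(K-S,0) → 108.6253 83.0304 40.6100 0.0000 0.0000
k=3: j=0 S=50.1243 intr=97.4357 cont=95.1511 V=97.4357[EX]; j=1 S=83.0749 intr=64.4851 cont=62.2005 V=64.4851[EX]; j=2 S=137.6866 intr=9.8734 cont=21.2710 V=21.2710[hold]; j=3 S=228.1989 intr=0.0000 cont=0.0000 V=0.0000[hold]  S*(3)=83.0749
k=2: j=0 S=64.5296 intr=83.0304 cont=80.7458 V=83.0304[EX]; j=1 S=106.9500 intr=40.6100 cont=43.5766 V=43.5766[hold]; j=2 S=177.2567 intr=0.0000 cont=11.1414 V=11.1414[hold]  S*(2)=64.5296
k=1: j=0 S=83.0749 intr=64.4851 cont=63.5673 V=64.4851[EX]; j=1 S=137.6866 intr=9.8734 cont=27.9580 V=27.9580[hold]  S*(1)=83.0749
k=0: j=0 S=106.9500 intr=40.6100 cont=46.6575 V=46.6575[hold]  S*(0)=-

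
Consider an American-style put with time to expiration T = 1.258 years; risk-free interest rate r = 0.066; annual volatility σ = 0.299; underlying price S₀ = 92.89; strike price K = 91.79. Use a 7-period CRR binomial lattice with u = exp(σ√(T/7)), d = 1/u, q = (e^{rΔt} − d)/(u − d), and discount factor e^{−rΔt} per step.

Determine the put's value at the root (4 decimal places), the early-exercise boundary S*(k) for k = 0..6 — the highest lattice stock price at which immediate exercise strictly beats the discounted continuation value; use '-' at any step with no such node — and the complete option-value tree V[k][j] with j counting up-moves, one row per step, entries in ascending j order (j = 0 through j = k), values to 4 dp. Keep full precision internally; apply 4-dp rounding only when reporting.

Δt=0.17971  u=1.13514  d=0.88095  q=0.51529  discount=0.98821
step 7 (expiry): payoffs max(K−S,0) = 53.5403 42.5038 28.2828 9.9585 0.0000 0.0000 0.0000 0.0000
step 6: (k=6,j=0): S=43.4187, (K−S)⁺=48.3713, hold=47.2890 ⇒ V=48.3713 exercise | (k=6,j=1): S=55.9467, (K−S)⁺=35.8433, hold=34.7610 ⇒ V=35.8433 exercise | (k=6,j=2): S=72.0894, (K−S)⁺=19.7006, hold=18.6183 ⇒ V=19.7006 exercise | (k=6,j=3): S=92.8900, (K−S)⁺=0.0000, hold=4.7700 ⇒ V=4.7700 continue | (k=6,j=4): S=119.6923, (K−S)⁺=0.0000, hold=0.0000 ⇒ V=0.0000 continue | (k=6,j=5): S=154.2281, (K−S)⁺=0.0000, hold=0.0000 ⇒ V=0.0000 continue | (k=6,j=6): S=198.7289, (K−S)⁺=0.0000, hold=0.0000 ⇒ V=0.0000 continue  boundary S*=72.0894
step 5: (k=5,j=0): S=49.2862, (K−S)⁺=42.5038, hold=41.4215 ⇒ V=42.5038 exercise | (k=5,j=1): S=63.5072, (K−S)⁺=28.2828, hold=27.2005 ⇒ V=28.2828 exercise | (k=5,j=2): S=81.8315, (K−S)⁺=9.9585, hold=11.8654 ⇒ V=11.8654 continue | (k=5,j=3): S=105.4430, (K−S)⁺=0.0000, hold=2.2848 ⇒ V=2.2848 continue | (k=5,j=4): S=135.8673, (K−S)⁺=0.0000, hold=0.0000 ⇒ V=0.0000 continue | (k=5,j=5): S=175.0702, (K−S)⁺=0.0000, hold=0.0000 ⇒ V=0.0000 continue  boundary S*=63.5072
step 4: (k=4,j=0): S=55.9467, (K−S)⁺=35.8433, hold=34.7610 ⇒ V=35.8433 exercise | (k=4,j=1): S=72.0894, (K−S)⁺=19.7006, hold=19.5893 ⇒ V=19.7006 exercise | (k=4,j=2): S=92.8900, (K−S)⁺=0.0000, hold=6.8469 ⇒ V=6.8469 continue | (k=4,j=3): S=119.6923, (K−S)⁺=0.0000, hold=1.0944 ⇒ V=1.0944 continue | (k=4,j=4): S=154.2281, (K−S)⁺=0.0000, hold=0.0000 ⇒ V=0.0000 continue  boundary S*=72.0894
step 3: (k=3,j=0): S=63.5072, (K−S)⁺=28.2828, hold=27.2005 ⇒ V=28.2828 exercise | (k=3,j=1): S=81.8315, (K−S)⁺=9.9585, hold=12.9229 ⇒ V=12.9229 continue | (k=3,j=2): S=105.4430, (K−S)⁺=0.0000, hold=3.8369 ⇒ V=3.8369 continue | (k=3,j=3): S=135.8673, (K−S)⁺=0.0000, hold=0.5242 ⇒ V=0.5242 continue  boundary S*=63.5072
step 2: (k=2,j=0): S=72.0894, (K−S)⁺=19.7006, hold=20.1278 ⇒ V=20.1278 continue | (k=2,j=1): S=92.8900, (K−S)⁺=0.0000, hold=8.1438 ⇒ V=8.1438 continue | (k=2,j=2): S=119.6923, (K−S)⁺=0.0000, hold=2.1048 ⇒ V=2.1048 continue  boundary S*=-
step 1: (k=1,j=0): S=81.8315, (K−S)⁺=9.9585, hold=13.7880 ⇒ V=13.7880 continue | (k=1,j=1): S=105.4430, (K−S)⁺=0.0000, hold=4.9726 ⇒ V=4.9726 continue  boundary S*=-
step 0: (k=0,j=0): S=92.8900, (K−S)⁺=0.0000, hold=9.1364 ⇒ V=9.1364 continue  boundary S*=-

price = 9.1364
boundary = - - - 63.5072 72.0894 63.5072 72.0894
tree:
9.1364
13.7880 4.9726
20.1278 8.1438 2.1048
28.2828 12.9229 3.8369 0.5242
35.8433 19.7006 6.8469 1.0944 0.0000
42.5038 28.2828 11.8654 2.2848 0.0000 0.0000
48.3713 35.8433 19.7006 4.7700 0.0000 0.0000 0.0000
53.5403 42.5038 28.2828 9.9585 0.0000 0.0000 0.0000 0.0000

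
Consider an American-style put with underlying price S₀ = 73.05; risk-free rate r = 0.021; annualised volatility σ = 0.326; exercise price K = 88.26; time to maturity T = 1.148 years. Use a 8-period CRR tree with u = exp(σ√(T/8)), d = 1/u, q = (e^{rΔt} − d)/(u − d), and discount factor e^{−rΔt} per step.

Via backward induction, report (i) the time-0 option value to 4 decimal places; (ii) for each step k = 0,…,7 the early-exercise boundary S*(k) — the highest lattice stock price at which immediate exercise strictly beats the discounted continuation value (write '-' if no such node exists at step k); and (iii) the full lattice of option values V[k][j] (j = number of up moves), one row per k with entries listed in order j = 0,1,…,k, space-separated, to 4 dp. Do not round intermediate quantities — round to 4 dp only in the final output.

params: Δt=0.14350 u=1.13144 d=0.88383 q=0.48135 e^(-rΔt)=0.99699
t_8 payoffs: 61.0605 53.4403 43.6851 31.1969 15.2100 0.0000 0.0000 0.0000 0.0000
t_7: node(7,0) S=30.7746 payoff=57.4854 vs cont=57.2198 → 57.4854 [stop]  node(7,1) S=39.3965 payoff=48.8635 vs cont=48.5979 → 48.8635 [stop]  node(7,2) S=50.4339 payoff=37.8261 vs cont=37.5605 → 37.8261 [stop]  node(7,3) S=64.5636 payoff=23.6964 vs cont=23.4308 → 23.6964 [stop]  node(7,4) S=82.6519 payoff=5.6081 vs cont=7.8649 → 7.8649 [wait]  node(7,5) S=105.8078 payoff=0.0000 vs cont=0.0000 → 0.0000 [wait]  node(7,6) S=135.4511 payoff=0.0000 vs cont=0.0000 → 0.0000 [wait]  node(7,7) S=173.3994 payoff=0.0000 vs cont=0.0000 → 0.0000 [wait]  ⇒ S*(7)=64.5636
t_6: node(6,0) S=34.8197 payoff=53.4403 vs cont=53.1747 → 53.4403 [stop]  node(6,1) S=44.5749 payoff=43.6851 vs cont=43.4195 → 43.6851 [stop]  node(6,2) S=57.0631 payoff=31.1969 vs cont=30.9313 → 31.1969 [stop]  node(6,3) S=73.0500 payoff=15.2100 vs cont=16.0275 → 16.0275 [wait]  node(6,4) S=93.5158 payoff=0.0000 vs cont=4.0668 → 4.0668 [wait]  node(6,5) S=119.7154 payoff=0.0000 vs cont=0.0000 → 0.0000 [wait]  node(6,6) S=153.2552 payoff=0.0000 vs cont=0.0000 → 0.0000 [wait]  ⇒ S*(6)=57.0631
t_5: node(5,0) S=39.3965 payoff=48.8635 vs cont=48.5979 → 48.8635 [stop]  node(5,1) S=50.4339 payoff=37.8261 vs cont=37.5605 → 37.8261 [stop]  node(5,2) S=64.5636 payoff=23.6964 vs cont=23.8231 → 23.8231 [wait]  node(5,3) S=82.6519 payoff=5.6081 vs cont=10.2392 → 10.2392 [wait]  node(5,4) S=105.8078 payoff=0.0000 vs cont=2.1029 → 2.1029 [wait]  node(5,5) S=135.4511 payoff=0.0000 vs cont=0.0000 → 0.0000 [wait]  ⇒ S*(5)=50.4339
t_4: node(4,0) S=44.5749 payoff=43.6851 vs cont=43.4195 → 43.6851 [stop]  node(4,1) S=57.0631 payoff=31.1969 vs cont=30.9922 → 31.1969 [stop]  node(4,2) S=73.0500 payoff=15.2100 vs cont=17.2325 → 17.2325 [wait]  node(4,3) S=93.5158 payoff=0.0000 vs cont=6.3037 → 6.3037 [wait]  node(4,4) S=119.7154 payoff=0.0000 vs cont=1.0874 → 1.0874 [wait]  ⇒ S*(4)=57.0631
t_3: node(3,0) S=50.4339 payoff=37.8261 vs cont=37.5605 → 37.8261 [stop]  node(3,1) S=64.5636 payoff=23.6964 vs cont=24.4014 → 24.4014 [wait]  node(3,2) S=82.6519 payoff=5.6081 vs cont=11.9359 → 11.9359 [wait]  node(3,3) S=105.8078 payoff=0.0000 vs cont=3.7814 → 3.7814 [wait]  ⇒ S*(3)=50.4339
t_2: node(2,0) S=57.0631 payoff=31.1969 vs cont=31.2697 → 31.2697 [wait]  node(2,1) S=73.0500 payoff=15.2100 vs cont=18.3457 → 18.3457 [wait]  node(2,2) S=93.5158 payoff=0.0000 vs cont=7.9866 → 7.9866 [wait]  ⇒ S*(2)=-
t_1: node(1,0) S=64.5636 payoff=23.6964 vs cont=24.9733 → 24.9733 [wait]  node(1,1) S=82.6519 payoff=5.6081 vs cont=13.3191 → 13.3191 [wait]  ⇒ S*(1)=-
t_0: node(0,0) S=73.0500 payoff=15.2100 vs cont=19.3052 → 19.3052 [wait]  ⇒ S*(0)=-

price = 19.3052
boundary = - - - 50.4339 57.0631 50.4339 57.0631 64.5636
tree:
19.3052
24.9733 13.3191
31.2697 18.3457 7.9866
37.8261 24.4014 11.9359 3.7814
43.6851 31.1969 17.2325 6.3037 1.0874
48.8635 37.8261 23.8231 10.2392 2.1029 0.0000
53.4403 43.6851 31.1969 16.0275 4.0668 0.0000 0.0000
57.4854 48.8635 37.8261 23.6964 7.8649 0.0000 0.0000 0.0000
61.0605 53.4403 43.6851 31.1969 15.2100 0.0000 0.0000 0.0000 0.0000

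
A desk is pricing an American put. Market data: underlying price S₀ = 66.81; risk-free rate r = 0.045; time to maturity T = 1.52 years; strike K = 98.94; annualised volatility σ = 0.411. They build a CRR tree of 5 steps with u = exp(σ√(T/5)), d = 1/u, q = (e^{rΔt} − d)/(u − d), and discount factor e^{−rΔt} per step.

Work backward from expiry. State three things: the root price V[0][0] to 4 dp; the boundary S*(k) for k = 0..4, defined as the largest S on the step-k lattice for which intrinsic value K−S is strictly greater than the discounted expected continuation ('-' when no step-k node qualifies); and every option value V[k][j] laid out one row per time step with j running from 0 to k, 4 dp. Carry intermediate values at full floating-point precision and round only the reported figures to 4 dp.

price = 34.4944
boundary = - 53.2631 42.4630 53.2631 66.8100
tree:
34.4944
45.6769 23.0743
56.4770 33.2222 12.4714
65.0871 45.6769 20.3517 4.0795
71.9514 56.4770 32.1300 7.8583 0.0000
77.4238 65.0871 45.6769 15.1375 0.0000 0.0000

Δt=0.30400, u=1.25434, d=0.79723, q=0.47372, disc=e^(-rΔt)=0.98641
k=5 terminal: V=max(K-S,0) → 77.4238 65.0871 45.6769 15.1375 0.0000 0.0000
k=4: j=0 S=26.9886 intr=71.9514 cont=70.6071 V=71.9514[EX]; j=1 S=42.4630 intr=56.4770 cont=55.1327 V=56.4770[EX]; j=2 S=66.8100 intr=32.1300 cont=30.7857 V=32.1300[EX]; j=3 S=105.1168 intr=0.0000 cont=7.8583 V=7.8583[hold]; j=4 S=165.3876 intr=0.0000 cont=0.0000 V=0.0000[hold]  S*(4)=66.8100
k=3: j=0 S=33.8529 intr=65.0871 cont=63.7429 V=65.0871[EX]; j=1 S=53.2631 intr=45.6769 cont=44.3327 V=45.6769[EX]; j=2 S=83.8025 intr=15.1375 cont=20.3517 V=20.3517[hold]; j=3 S=131.8523 intr=0.0000 cont=4.0795 V=4.0795[hold]  S*(3)=53.2631
k=2: j=0 S=42.4630 intr=56.4770 cont=55.1327 V=56.4770[EX]; j=1 S=66.8100 intr=32.1300 cont=33.2222 V=33.2222[hold]; j=2 S=105.1168 intr=0.0000 cont=12.4714 V=12.4714[hold]  S*(2)=42.4630
k=1: j=0 S=53.2631 intr=45.6769 cont=44.8430 V=45.6769[EX]; j=1 S=83.8025 intr=15.1375 cont=23.0743 V=23.0743[hold]  S*(1)=53.2631
k=0: j=0 S=66.8100 intr=32.1300 cont=34.4944 V=34.4944[hold]  S*(0)=-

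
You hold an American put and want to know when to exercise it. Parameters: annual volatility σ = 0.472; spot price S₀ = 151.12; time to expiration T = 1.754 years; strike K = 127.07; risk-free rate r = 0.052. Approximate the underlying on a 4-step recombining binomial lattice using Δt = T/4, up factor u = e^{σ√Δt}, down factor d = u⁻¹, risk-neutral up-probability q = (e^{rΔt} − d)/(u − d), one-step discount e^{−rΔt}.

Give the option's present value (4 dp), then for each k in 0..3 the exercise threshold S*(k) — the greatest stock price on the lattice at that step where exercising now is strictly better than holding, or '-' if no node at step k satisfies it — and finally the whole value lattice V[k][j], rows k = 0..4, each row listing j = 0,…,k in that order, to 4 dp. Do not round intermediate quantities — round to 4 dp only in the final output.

Δt=0.43850, u=1.36691, d=0.73158, q=0.45879, disc=e^(-rΔt)=0.97746
k=4 terminal: V=max(K-S,0) → 83.7830 46.1902 0.0000 0.0000 0.0000
k=3: j=0 S=59.1696 intr=67.9004 cont=65.0357 V=67.9004[EX]; j=1 S=110.5556 intr=16.5144 cont=24.4349 V=24.4349[hold]; j=2 S=206.5680 intr=0.0000 cont=0.0000 V=0.0000[hold]; j=3 S=385.9624 intr=0.0000 cont=0.0000 V=0.0000[hold]  S*(3)=59.1696
k=2: j=0 S=80.8798 intr=46.1902 cont=46.8775 V=46.8775[hold]; j=1 S=151.1200 intr=0.0000 cont=12.9262 V=12.9262[hold]; j=2 S=282.3605 intr=0.0000 cont=0.0000 V=0.0000[hold]  S*(2)=-
k=1: j=0 S=110.5556 intr=16.5144 cont=30.5953 V=30.5953[hold]; j=1 S=206.5680 intr=0.0000 cont=6.8380 V=6.8380[hold]  S*(1)=-
k=0: j=0 S=151.1200 intr=0.0000 cont=19.2516 V=19.2516[hold]  S*(0)=-

price = 19.2516
boundary = - - - 59.1696
tree:
19.2516
30.5953 6.8380
46.8775 12.9262 0.0000
67.9004 24.4349 0.0000 0.0000
83.7830 46.1902 0.0000 0.0000 0.0000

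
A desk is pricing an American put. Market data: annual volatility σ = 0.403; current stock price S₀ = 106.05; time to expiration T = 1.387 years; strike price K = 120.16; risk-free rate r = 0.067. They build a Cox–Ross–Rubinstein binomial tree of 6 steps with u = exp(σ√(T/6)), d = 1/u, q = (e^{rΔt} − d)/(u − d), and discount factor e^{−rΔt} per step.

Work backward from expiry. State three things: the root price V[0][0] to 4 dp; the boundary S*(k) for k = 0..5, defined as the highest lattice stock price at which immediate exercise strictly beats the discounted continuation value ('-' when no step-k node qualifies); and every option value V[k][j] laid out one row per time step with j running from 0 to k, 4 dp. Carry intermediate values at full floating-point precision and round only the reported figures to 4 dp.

price = 24.5385
boundary = - - 71.9799 59.3010 71.9799 87.3697
tree:
24.5385
35.0080 14.4962
48.1801 22.5046 6.6787
60.8590 33.7125 11.6344 1.7685
71.3046 48.1801 19.8289 3.5339 0.0000
79.9103 60.8590 32.7903 7.0614 0.0000 0.0000
87.0001 71.3046 48.1801 14.1100 0.0000 0.0000 0.0000

Δt=0.23117  u=1.21381  d=0.82385  q=0.49174  discount=0.98463
step 6 (expiry): payoffs max(K−S,0) = 87.0001 71.3046 48.1801 14.1100 0.0000 0.0000 0.0000
step 5: (k=5,j=0): S=40.2497, (K−S)⁺=79.9103, hold=78.0636 ⇒ V=79.9103 exercise | (k=5,j=1): S=59.3010, (K−S)⁺=60.8590, hold=59.0123 ⇒ V=60.8590 exercise | (k=5,j=2): S=87.3697, (K−S)⁺=32.7903, hold=30.9435 ⇒ V=32.7903 exercise | (k=5,j=3): S=128.7242, (K−S)⁺=0.0000, hold=7.0614 ⇒ V=7.0614 continue | (k=5,j=4): S=189.6529, (K−S)⁺=0.0000, hold=0.0000 ⇒ V=0.0000 continue | (k=5,j=5): S=279.4207, (K−S)⁺=0.0000, hold=0.0000 ⇒ V=0.0000 continue  boundary S*=87.3697
step 4: (k=4,j=0): S=48.8554, (K−S)⁺=71.3046, hold=69.4579 ⇒ V=71.3046 exercise | (k=4,j=1): S=71.9799, (K−S)⁺=48.1801, hold=46.3333 ⇒ V=48.1801 exercise | (k=4,j=2): S=106.0500, (K−S)⁺=14.1100, hold=19.8289 ⇒ V=19.8289 continue | (k=4,j=3): S=156.2463, (K−S)⁺=0.0000, hold=3.5339 ⇒ V=3.5339 continue | (k=4,j=4): S=230.2020, (K−S)⁺=0.0000, hold=0.0000 ⇒ V=0.0000 continue  boundary S*=71.9799
step 3: (k=3,j=0): S=59.3010, (K−S)⁺=60.8590, hold=59.0123 ⇒ V=60.8590 exercise | (k=3,j=1): S=87.3697, (K−S)⁺=32.7903, hold=33.7125 ⇒ V=33.7125 continue | (k=3,j=2): S=128.7242, (K−S)⁺=0.0000, hold=11.6344 ⇒ V=11.6344 continue | (k=3,j=3): S=189.6529, (K−S)⁺=0.0000, hold=1.7685 ⇒ V=1.7685 continue  boundary S*=59.3010
step 2: (k=2,j=0): S=71.9799, (K−S)⁺=48.1801, hold=46.7799 ⇒ V=48.1801 exercise | (k=2,j=1): S=106.0500, (K−S)⁺=14.1100, hold=22.5046 ⇒ V=22.5046 continue | (k=2,j=2): S=156.2463, (K−S)⁺=0.0000, hold=6.6787 ⇒ V=6.6787 continue  boundary S*=71.9799
step 1: (k=1,j=0): S=87.3697, (K−S)⁺=32.7903, hold=35.0080 ⇒ V=35.0080 continue | (k=1,j=1): S=128.7242, (K−S)⁺=0.0000, hold=14.4962 ⇒ V=14.4962 continue  boundary S*=-
step 0: (k=0,j=0): S=106.0500, (K−S)⁺=14.1100, hold=24.5385 ⇒ V=24.5385 continue  boundary S*=-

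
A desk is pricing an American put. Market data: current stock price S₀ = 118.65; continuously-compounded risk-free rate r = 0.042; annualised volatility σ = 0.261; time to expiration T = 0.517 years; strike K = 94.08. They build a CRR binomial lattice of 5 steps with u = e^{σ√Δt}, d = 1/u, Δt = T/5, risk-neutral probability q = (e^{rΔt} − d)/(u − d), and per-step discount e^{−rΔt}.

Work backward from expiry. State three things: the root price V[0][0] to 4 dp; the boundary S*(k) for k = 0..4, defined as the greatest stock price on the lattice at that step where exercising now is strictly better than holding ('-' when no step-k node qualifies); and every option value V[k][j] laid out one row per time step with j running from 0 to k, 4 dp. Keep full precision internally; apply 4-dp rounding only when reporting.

price = 0.7654
boundary = - - - - 84.8149
tree:
0.7654
1.4420 0.1086
2.7006 0.2203 0.0000
5.0229 0.4470 0.0000 0.0000
9.2651 0.9068 0.0000 0.0000 0.0000
16.0929 1.8397 0.0000 0.0000 0.0000 0.0000

params: Δt=0.10340 u=1.08755 d=0.91950 q=0.50493 e^(-rΔt)=0.99567
t_5 payoffs: 16.0929 1.8397 0.0000 0.0000 0.0000 0.0000
t_4: node(4,0) S=84.8149 payoff=9.2651 vs cont=8.8575 → 9.2651 [stop]  node(4,1) S=100.3159 payoff=0.0000 vs cont=0.9068 → 0.9068 [wait]  node(4,2) S=118.6500 payoff=0.0000 vs cont=0.0000 → 0.0000 [wait]  node(4,3) S=140.3349 payoff=0.0000 vs cont=0.0000 → 0.0000 [wait]  node(4,4) S=165.9830 payoff=0.0000 vs cont=0.0000 → 0.0000 [wait]  ⇒ S*(4)=84.8149
t_3: node(3,0) S=92.2403 payoff=1.8397 vs cont=5.0229 → 5.0229 [wait]  node(3,1) S=109.0985 payoff=0.0000 vs cont=0.4470 → 0.4470 [wait]  node(3,2) S=129.0377 payoff=0.0000 vs cont=0.0000 → 0.0000 [wait]  node(3,3) S=152.6211 payoff=0.0000 vs cont=0.0000 → 0.0000 [wait]  ⇒ S*(3)=-
t_2: node(2,0) S=100.3159 payoff=0.0000 vs cont=2.7006 → 2.7006 [wait]  node(2,1) S=118.6500 payoff=0.0000 vs cont=0.2203 → 0.2203 [wait]  node(2,2) S=140.3349 payoff=0.0000 vs cont=0.0000 → 0.0000 [wait]  ⇒ S*(2)=-
t_1: node(1,0) S=109.0985 payoff=0.0000 vs cont=1.4420 → 1.4420 [wait]  node(1,1) S=129.0377 payoff=0.0000 vs cont=0.1086 → 0.1086 [wait]  ⇒ S*(1)=-
t_0: node(0,0) S=118.6500 payoff=0.0000 vs cont=0.7654 → 0.7654 [wait]  ⇒ S*(0)=-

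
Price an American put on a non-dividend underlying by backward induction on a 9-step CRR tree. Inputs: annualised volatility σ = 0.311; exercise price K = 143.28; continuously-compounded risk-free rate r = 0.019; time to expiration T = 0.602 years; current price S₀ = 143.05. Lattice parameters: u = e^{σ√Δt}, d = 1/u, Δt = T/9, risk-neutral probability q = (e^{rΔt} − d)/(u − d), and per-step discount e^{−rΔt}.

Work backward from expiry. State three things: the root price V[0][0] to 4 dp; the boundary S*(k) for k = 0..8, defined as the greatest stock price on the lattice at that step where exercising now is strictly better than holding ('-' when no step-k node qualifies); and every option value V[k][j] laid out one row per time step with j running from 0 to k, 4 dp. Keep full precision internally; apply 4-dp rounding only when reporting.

price = 13.5052
boundary = - - - - 103.6956 95.6816 103.6956 112.3808 121.7935
tree:
13.5052
18.4932 8.3028
24.6149 12.1134 4.3233
31.7500 17.1871 6.8174 1.7157
39.5844 23.6065 10.4914 2.9773 0.3953
47.5984 31.2263 15.6671 5.0843 0.7728 0.0000
54.9930 39.5844 22.5315 8.5002 1.5107 0.0000 0.0000
61.8162 47.5984 30.8992 13.8039 2.9532 0.0000 0.0000 0.0000
68.1120 54.9930 39.5844 21.4865 5.7731 0.0000 0.0000 0.0000 0.0000
73.9213 61.8162 47.5984 30.8992 11.2854 0.0000 0.0000 0.0000 0.0000 0.0000

Δt=0.06689  u=1.08376  d=0.92272  q=0.48780  discount=0.99873
step 9 (expiry): payoffs max(K−S,0) = 73.9213 61.8162 47.5984 30.8992 11.2854 0.0000 0.0000 0.0000 0.0000 0.0000
step 8: (k=8,j=0): S=75.1680, (K−S)⁺=68.1120, hold=67.9300 ⇒ V=68.1120 exercise | (k=8,j=1): S=88.2870, (K−S)⁺=54.9930, hold=54.8110 ⇒ V=54.9930 exercise | (k=8,j=2): S=103.6956, (K−S)⁺=39.5844, hold=39.4024 ⇒ V=39.5844 exercise | (k=8,j=3): S=121.7935, (K−S)⁺=21.4865, hold=21.3045 ⇒ V=21.4865 exercise | (k=8,j=4): S=143.0500, (K−S)⁺=0.2300, hold=5.7731 ⇒ V=5.7731 continue | (k=8,j=5): S=168.0164, (K−S)⁺=0.0000, hold=0.0000 ⇒ V=0.0000 continue | (k=8,j=6): S=197.3401, (K−S)⁺=0.0000, hold=0.0000 ⇒ V=0.0000 continue | (k=8,j=7): S=231.7816, (K−S)⁺=0.0000, hold=0.0000 ⇒ V=0.0000 continue | (k=8,j=8): S=272.2342, (K−S)⁺=0.0000, hold=0.0000 ⇒ V=0.0000 continue  boundary S*=121.7935
step 7: (k=7,j=0): S=81.4638, (K−S)⁺=61.8162, hold=61.6342 ⇒ V=61.8162 exercise | (k=7,j=1): S=95.6816, (K−S)⁺=47.5984, hold=47.4164 ⇒ V=47.5984 exercise | (k=7,j=2): S=112.3808, (K−S)⁺=30.8992, hold=30.7172 ⇒ V=30.8992 exercise | (k=7,j=3): S=131.9946, (K−S)⁺=11.2854, hold=13.8039 ⇒ V=13.8039 continue | (k=7,j=4): S=155.0314, (K−S)⁺=0.0000, hold=2.9532 ⇒ V=2.9532 continue | (k=7,j=5): S=182.0889, (K−S)⁺=0.0000, hold=0.0000 ⇒ V=0.0000 continue | (k=7,j=6): S=213.8687, (K−S)⁺=0.0000, hold=0.0000 ⇒ V=0.0000 continue | (k=7,j=7): S=251.1949, (K−S)⁺=0.0000, hold=0.0000 ⇒ V=0.0000 continue  boundary S*=112.3808
step 6: (k=6,j=0): S=88.2870, (K−S)⁺=54.9930, hold=54.8110 ⇒ V=54.9930 exercise | (k=6,j=1): S=103.6956, (K−S)⁺=39.5844, hold=39.4024 ⇒ V=39.5844 exercise | (k=6,j=2): S=121.7935, (K−S)⁺=21.4865, hold=22.5315 ⇒ V=22.5315 continue | (k=6,j=3): S=143.0500, (K−S)⁺=0.2300, hold=8.5002 ⇒ V=8.5002 continue | (k=6,j=4): S=168.0164, (K−S)⁺=0.0000, hold=1.5107 ⇒ V=1.5107 continue | (k=6,j=5): S=197.3401, (K−S)⁺=0.0000, hold=0.0000 ⇒ V=0.0000 continue | (k=6,j=6): S=231.7816, (K−S)⁺=0.0000, hold=0.0000 ⇒ V=0.0000 continue  boundary S*=103.6956
step 5: (k=5,j=0): S=95.6816, (K−S)⁺=47.5984, hold=47.4164 ⇒ V=47.5984 exercise | (k=5,j=1): S=112.3808, (K−S)⁺=30.8992, hold=31.2263 ⇒ V=31.2263 continue | (k=5,j=2): S=131.9946, (K−S)⁺=11.2854, hold=15.6671 ⇒ V=15.6671 continue | (k=5,j=3): S=155.0314, (K−S)⁺=0.0000, hold=5.0843 ⇒ V=5.0843 continue | (k=5,j=4): S=182.0889, (K−S)⁺=0.0000, hold=0.7728 ⇒ V=0.7728 continue | (k=5,j=5): S=213.8687, (K−S)⁺=0.0000, hold=0.0000 ⇒ V=0.0000 continue  boundary S*=95.6816
step 4: (k=4,j=0): S=103.6956, (K−S)⁺=39.5844, hold=39.5618 ⇒ V=39.5844 exercise | (k=4,j=1): S=121.7935, (K−S)⁺=21.4865, hold=23.6065 ⇒ V=23.6065 continue | (k=4,j=2): S=143.0500, (K−S)⁺=0.2300, hold=10.4914 ⇒ V=10.4914 continue | (k=4,j=3): S=168.0164, (K−S)⁺=0.0000, hold=2.9773 ⇒ V=2.9773 continue | (k=4,j=4): S=197.3401, (K−S)⁺=0.0000, hold=0.3953 ⇒ V=0.3953 continue  boundary S*=103.6956
step 3: (k=3,j=0): S=112.3808, (K−S)⁺=30.8992, hold=31.7500 ⇒ V=31.7500 continue | (k=3,j=1): S=131.9946, (K−S)⁺=11.2854, hold=17.1871 ⇒ V=17.1871 continue | (k=3,j=2): S=155.0314, (K−S)⁺=0.0000, hold=6.8174 ⇒ V=6.8174 continue | (k=3,j=3): S=182.0889, (K−S)⁺=0.0000, hold=1.7157 ⇒ V=1.7157 continue  boundary S*=-
step 2: (k=2,j=0): S=121.7935, (K−S)⁺=21.4865, hold=24.6149 ⇒ V=24.6149 continue | (k=2,j=1): S=143.0500, (K−S)⁺=0.2300, hold=12.1134 ⇒ V=12.1134 continue | (k=2,j=2): S=168.0164, (K−S)⁺=0.0000, hold=4.3233 ⇒ V=4.3233 continue  boundary S*=-
step 1: (k=1,j=0): S=131.9946, (K−S)⁺=11.2854, hold=18.4932 ⇒ V=18.4932 continue | (k=1,j=1): S=155.0314, (K−S)⁺=0.0000, hold=8.3028 ⇒ V=8.3028 continue  boundary S*=-
step 0: (k=0,j=0): S=143.0500, (K−S)⁺=0.2300, hold=13.5052 ⇒ V=13.5052 continue  boundary S*=-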